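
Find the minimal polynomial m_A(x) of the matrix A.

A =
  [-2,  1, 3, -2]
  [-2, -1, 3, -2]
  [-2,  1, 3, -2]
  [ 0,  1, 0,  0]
x^3

The characteristic polynomial is χ_A(x) = x^4, so the eigenvalues are known. The minimal polynomial is
  m_A(x) = Π_λ (x − λ)^{k_λ}
where k_λ is the size of the *largest* Jordan block for λ (equivalently, the smallest k with (A − λI)^k v = 0 for every generalised eigenvector v of λ).

  λ = 0: largest Jordan block has size 3, contributing (x − 0)^3

So m_A(x) = x^3 = x^3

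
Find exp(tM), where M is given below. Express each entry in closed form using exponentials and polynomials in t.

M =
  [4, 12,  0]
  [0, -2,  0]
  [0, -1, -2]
e^{tM} =
  [exp(4*t), 2*exp(4*t) - 2*exp(-2*t), 0]
  [0, exp(-2*t), 0]
  [0, -t*exp(-2*t), exp(-2*t)]

Strategy: write M = P · J · P⁻¹ where J is a Jordan canonical form, so e^{tM} = P · e^{tJ} · P⁻¹, and e^{tJ} can be computed block-by-block.

M has Jordan form
J =
  [-2,  1, 0]
  [ 0, -2, 0]
  [ 0,  0, 4]
(up to reordering of blocks).

Per-block formulas:
  For a 1×1 block at λ = 4: exp(t · [4]) = [e^(4t)].
  For a 2×2 Jordan block J_2(-2): exp(t · J_2(-2)) = e^(-2t)·(I + t·N), where N is the 2×2 nilpotent shift.

After assembling e^{tJ} and conjugating by P, we get:

e^{tM} =
  [exp(4*t), 2*exp(4*t) - 2*exp(-2*t), 0]
  [0, exp(-2*t), 0]
  [0, -t*exp(-2*t), exp(-2*t)]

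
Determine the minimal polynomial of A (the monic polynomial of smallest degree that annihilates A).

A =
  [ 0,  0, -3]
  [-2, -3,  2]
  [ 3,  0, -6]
x^2 + 6*x + 9

The characteristic polynomial is χ_A(x) = (x + 3)^3, so the eigenvalues are known. The minimal polynomial is
  m_A(x) = Π_λ (x − λ)^{k_λ}
where k_λ is the size of the *largest* Jordan block for λ (equivalently, the smallest k with (A − λI)^k v = 0 for every generalised eigenvector v of λ).

  λ = -3: largest Jordan block has size 2, contributing (x + 3)^2

So m_A(x) = (x + 3)^2 = x^2 + 6*x + 9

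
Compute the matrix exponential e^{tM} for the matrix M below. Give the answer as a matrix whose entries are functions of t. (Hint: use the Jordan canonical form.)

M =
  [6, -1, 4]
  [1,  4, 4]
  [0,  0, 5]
e^{tM} =
  [t*exp(5*t) + exp(5*t), -t*exp(5*t), 4*t*exp(5*t)]
  [t*exp(5*t), -t*exp(5*t) + exp(5*t), 4*t*exp(5*t)]
  [0, 0, exp(5*t)]

Strategy: write M = P · J · P⁻¹ where J is a Jordan canonical form, so e^{tM} = P · e^{tJ} · P⁻¹, and e^{tJ} can be computed block-by-block.

M has Jordan form
J =
  [5, 1, 0]
  [0, 5, 0]
  [0, 0, 5]
(up to reordering of blocks).

Per-block formulas:
  For a 2×2 Jordan block J_2(5): exp(t · J_2(5)) = e^(5t)·(I + t·N), where N is the 2×2 nilpotent shift.
  For a 1×1 block at λ = 5: exp(t · [5]) = [e^(5t)].

After assembling e^{tJ} and conjugating by P, we get:

e^{tM} =
  [t*exp(5*t) + exp(5*t), -t*exp(5*t), 4*t*exp(5*t)]
  [t*exp(5*t), -t*exp(5*t) + exp(5*t), 4*t*exp(5*t)]
  [0, 0, exp(5*t)]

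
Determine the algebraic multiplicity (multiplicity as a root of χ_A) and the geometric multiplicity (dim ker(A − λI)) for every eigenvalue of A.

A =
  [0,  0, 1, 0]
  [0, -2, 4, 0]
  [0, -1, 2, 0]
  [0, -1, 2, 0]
λ = 0: alg = 4, geom = 2

Step 1 — factor the characteristic polynomial to read off the algebraic multiplicities:
  χ_A(x) = x^4

Step 2 — compute geometric multiplicities via the rank-nullity identity g(λ) = n − rank(A − λI):
  rank(A − (0)·I) = 2, so dim ker(A − (0)·I) = n − 2 = 2

Summary:
  λ = 0: algebraic multiplicity = 4, geometric multiplicity = 2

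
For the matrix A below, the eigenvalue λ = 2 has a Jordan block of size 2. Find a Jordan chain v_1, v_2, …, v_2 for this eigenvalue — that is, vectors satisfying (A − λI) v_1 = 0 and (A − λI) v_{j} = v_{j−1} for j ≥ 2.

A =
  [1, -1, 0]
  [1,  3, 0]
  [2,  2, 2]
A Jordan chain for λ = 2 of length 2:
v_1 = (-1, 1, 2)ᵀ
v_2 = (1, 0, 0)ᵀ

Let N = A − (2)·I. We want v_2 with N^2 v_2 = 0 but N^1 v_2 ≠ 0; then v_{j-1} := N · v_j for j = 2, …, 2.

Pick v_2 = (1, 0, 0)ᵀ.
Then v_1 = N · v_2 = (-1, 1, 2)ᵀ.

Sanity check: (A − (2)·I) v_1 = (0, 0, 0)ᵀ = 0. ✓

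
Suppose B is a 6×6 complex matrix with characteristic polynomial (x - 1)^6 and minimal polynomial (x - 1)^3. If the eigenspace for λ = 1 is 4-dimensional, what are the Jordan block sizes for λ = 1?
Block sizes for λ = 1: [3, 1, 1, 1]

Step 1 — from the characteristic polynomial, algebraic multiplicity of λ = 1 is 6. From dim ker(B − (1)·I) = 4, there are exactly 4 Jordan blocks for λ = 1.
Step 2 — from the minimal polynomial, the factor (x − 1)^3 tells us the largest block for λ = 1 has size 3.
Step 3 — with total size 6, 4 blocks, and largest block 3, the block sizes (in nonincreasing order) are [3, 1, 1, 1].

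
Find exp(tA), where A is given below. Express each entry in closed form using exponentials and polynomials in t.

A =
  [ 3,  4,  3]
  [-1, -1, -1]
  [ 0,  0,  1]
e^{tA} =
  [2*t*exp(t) + exp(t), 4*t*exp(t), t^2*exp(t) + 3*t*exp(t)]
  [-t*exp(t), -2*t*exp(t) + exp(t), -t^2*exp(t)/2 - t*exp(t)]
  [0, 0, exp(t)]

Strategy: write A = P · J · P⁻¹ where J is a Jordan canonical form, so e^{tA} = P · e^{tJ} · P⁻¹, and e^{tJ} can be computed block-by-block.

A has Jordan form
J =
  [1, 1, 0]
  [0, 1, 1]
  [0, 0, 1]
(up to reordering of blocks).

Per-block formulas:
  For a 3×3 Jordan block J_3(1): exp(t · J_3(1)) = e^(1t)·(I + t·N + (t^2/2)·N^2), where N is the 3×3 nilpotent shift.

After assembling e^{tJ} and conjugating by P, we get:

e^{tA} =
  [2*t*exp(t) + exp(t), 4*t*exp(t), t^2*exp(t) + 3*t*exp(t)]
  [-t*exp(t), -2*t*exp(t) + exp(t), -t^2*exp(t)/2 - t*exp(t)]
  [0, 0, exp(t)]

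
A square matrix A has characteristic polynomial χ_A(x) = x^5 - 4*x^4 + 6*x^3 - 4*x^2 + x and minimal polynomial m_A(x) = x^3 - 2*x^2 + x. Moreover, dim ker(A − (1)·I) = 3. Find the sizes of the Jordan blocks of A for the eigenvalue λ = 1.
Block sizes for λ = 1: [2, 1, 1]

Step 1 — from the characteristic polynomial, algebraic multiplicity of λ = 1 is 4. From dim ker(A − (1)·I) = 3, there are exactly 3 Jordan blocks for λ = 1.
Step 2 — from the minimal polynomial, the factor (x − 1)^2 tells us the largest block for λ = 1 has size 2.
Step 3 — with total size 4, 3 blocks, and largest block 2, the block sizes (in nonincreasing order) are [2, 1, 1].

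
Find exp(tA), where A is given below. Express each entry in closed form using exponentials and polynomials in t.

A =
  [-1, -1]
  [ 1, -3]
e^{tA} =
  [t*exp(-2*t) + exp(-2*t), -t*exp(-2*t)]
  [t*exp(-2*t), -t*exp(-2*t) + exp(-2*t)]

Strategy: write A = P · J · P⁻¹ where J is a Jordan canonical form, so e^{tA} = P · e^{tJ} · P⁻¹, and e^{tJ} can be computed block-by-block.

A has Jordan form
J =
  [-2,  1]
  [ 0, -2]
(up to reordering of blocks).

Per-block formulas:
  For a 2×2 Jordan block J_2(-2): exp(t · J_2(-2)) = e^(-2t)·(I + t·N), where N is the 2×2 nilpotent shift.

After assembling e^{tJ} and conjugating by P, we get:

e^{tA} =
  [t*exp(-2*t) + exp(-2*t), -t*exp(-2*t)]
  [t*exp(-2*t), -t*exp(-2*t) + exp(-2*t)]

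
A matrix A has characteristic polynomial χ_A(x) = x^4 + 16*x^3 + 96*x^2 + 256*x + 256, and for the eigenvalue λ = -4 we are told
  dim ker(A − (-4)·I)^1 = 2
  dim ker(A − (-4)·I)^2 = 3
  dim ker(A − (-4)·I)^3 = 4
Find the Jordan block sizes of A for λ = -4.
Block sizes for λ = -4: [3, 1]

From the dimensions of kernels of powers, the number of Jordan blocks of size at least j is d_j − d_{j−1} where d_j = dim ker(N^j) (with d_0 = 0). Computing the differences gives [2, 1, 1].
The number of blocks of size exactly k is (#blocks of size ≥ k) − (#blocks of size ≥ k + 1), so the partition is: 1 block(s) of size 1, 1 block(s) of size 3.
In nonincreasing order the block sizes are [3, 1].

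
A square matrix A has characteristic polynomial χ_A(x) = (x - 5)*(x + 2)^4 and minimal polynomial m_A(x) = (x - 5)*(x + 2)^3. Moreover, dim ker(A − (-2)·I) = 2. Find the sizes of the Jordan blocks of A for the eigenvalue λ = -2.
Block sizes for λ = -2: [3, 1]

Step 1 — from the characteristic polynomial, algebraic multiplicity of λ = -2 is 4. From dim ker(A − (-2)·I) = 2, there are exactly 2 Jordan blocks for λ = -2.
Step 2 — from the minimal polynomial, the factor (x + 2)^3 tells us the largest block for λ = -2 has size 3.
Step 3 — with total size 4, 2 blocks, and largest block 3, the block sizes (in nonincreasing order) are [3, 1].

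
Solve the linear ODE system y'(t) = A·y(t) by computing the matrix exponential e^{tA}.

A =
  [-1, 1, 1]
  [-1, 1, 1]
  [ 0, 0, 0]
e^{tA} =
  [1 - t, t, t]
  [-t, t + 1, t]
  [0, 0, 1]

Strategy: write A = P · J · P⁻¹ where J is a Jordan canonical form, so e^{tA} = P · e^{tJ} · P⁻¹, and e^{tJ} can be computed block-by-block.

A has Jordan form
J =
  [0, 1, 0]
  [0, 0, 0]
  [0, 0, 0]
(up to reordering of blocks).

Per-block formulas:
  For a 2×2 Jordan block J_2(0): exp(t · J_2(0)) = e^(0t)·(I + t·N), where N is the 2×2 nilpotent shift.
  For a 1×1 block at λ = 0: exp(t · [0]) = [e^(0t)].

After assembling e^{tJ} and conjugating by P, we get:

e^{tA} =
  [1 - t, t, t]
  [-t, t + 1, t]
  [0, 0, 1]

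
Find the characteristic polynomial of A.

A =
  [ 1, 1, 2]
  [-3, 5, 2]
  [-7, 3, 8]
x^3 - 14*x^2 + 64*x - 96

Expanding det(x·I − A) (e.g. by cofactor expansion or by noting that A is similar to its Jordan form J, which has the same characteristic polynomial as A) gives
  χ_A(x) = x^3 - 14*x^2 + 64*x - 96
which factors as (x - 6)*(x - 4)^2. The eigenvalues (with algebraic multiplicities) are λ = 4 with multiplicity 2, λ = 6 with multiplicity 1.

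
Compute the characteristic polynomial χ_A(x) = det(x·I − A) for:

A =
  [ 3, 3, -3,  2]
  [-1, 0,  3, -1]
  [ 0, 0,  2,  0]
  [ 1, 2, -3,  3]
x^4 - 8*x^3 + 24*x^2 - 32*x + 16

Expanding det(x·I − A) (e.g. by cofactor expansion or by noting that A is similar to its Jordan form J, which has the same characteristic polynomial as A) gives
  χ_A(x) = x^4 - 8*x^3 + 24*x^2 - 32*x + 16
which factors as (x - 2)^4. The eigenvalues (with algebraic multiplicities) are λ = 2 with multiplicity 4.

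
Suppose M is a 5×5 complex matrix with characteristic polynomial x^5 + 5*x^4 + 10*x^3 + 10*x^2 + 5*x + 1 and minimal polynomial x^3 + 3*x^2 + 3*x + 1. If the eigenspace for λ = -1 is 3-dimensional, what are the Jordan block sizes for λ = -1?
Block sizes for λ = -1: [3, 1, 1]

Step 1 — from the characteristic polynomial, algebraic multiplicity of λ = -1 is 5. From dim ker(M − (-1)·I) = 3, there are exactly 3 Jordan blocks for λ = -1.
Step 2 — from the minimal polynomial, the factor (x + 1)^3 tells us the largest block for λ = -1 has size 3.
Step 3 — with total size 5, 3 blocks, and largest block 3, the block sizes (in nonincreasing order) are [3, 1, 1].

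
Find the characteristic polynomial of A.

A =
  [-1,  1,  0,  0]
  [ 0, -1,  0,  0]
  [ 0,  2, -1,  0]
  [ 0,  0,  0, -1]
x^4 + 4*x^3 + 6*x^2 + 4*x + 1

Expanding det(x·I − A) (e.g. by cofactor expansion or by noting that A is similar to its Jordan form J, which has the same characteristic polynomial as A) gives
  χ_A(x) = x^4 + 4*x^3 + 6*x^2 + 4*x + 1
which factors as (x + 1)^4. The eigenvalues (with algebraic multiplicities) are λ = -1 with multiplicity 4.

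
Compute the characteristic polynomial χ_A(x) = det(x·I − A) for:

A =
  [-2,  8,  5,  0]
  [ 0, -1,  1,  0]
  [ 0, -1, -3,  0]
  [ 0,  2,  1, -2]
x^4 + 8*x^3 + 24*x^2 + 32*x + 16

Expanding det(x·I − A) (e.g. by cofactor expansion or by noting that A is similar to its Jordan form J, which has the same characteristic polynomial as A) gives
  χ_A(x) = x^4 + 8*x^3 + 24*x^2 + 32*x + 16
which factors as (x + 2)^4. The eigenvalues (with algebraic multiplicities) are λ = -2 with multiplicity 4.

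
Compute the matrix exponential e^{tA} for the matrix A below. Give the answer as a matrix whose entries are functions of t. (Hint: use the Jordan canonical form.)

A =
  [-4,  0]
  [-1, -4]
e^{tA} =
  [exp(-4*t), 0]
  [-t*exp(-4*t), exp(-4*t)]

Strategy: write A = P · J · P⁻¹ where J is a Jordan canonical form, so e^{tA} = P · e^{tJ} · P⁻¹, and e^{tJ} can be computed block-by-block.

A has Jordan form
J =
  [-4,  1]
  [ 0, -4]
(up to reordering of blocks).

Per-block formulas:
  For a 2×2 Jordan block J_2(-4): exp(t · J_2(-4)) = e^(-4t)·(I + t·N), where N is the 2×2 nilpotent shift.

After assembling e^{tJ} and conjugating by P, we get:

e^{tA} =
  [exp(-4*t), 0]
  [-t*exp(-4*t), exp(-4*t)]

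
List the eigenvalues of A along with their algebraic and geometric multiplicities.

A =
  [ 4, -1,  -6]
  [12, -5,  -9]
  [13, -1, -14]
λ = -5: alg = 3, geom = 1

Step 1 — factor the characteristic polynomial to read off the algebraic multiplicities:
  χ_A(x) = (x + 5)^3

Step 2 — compute geometric multiplicities via the rank-nullity identity g(λ) = n − rank(A − λI):
  rank(A − (-5)·I) = 2, so dim ker(A − (-5)·I) = n − 2 = 1

Summary:
  λ = -5: algebraic multiplicity = 3, geometric multiplicity = 1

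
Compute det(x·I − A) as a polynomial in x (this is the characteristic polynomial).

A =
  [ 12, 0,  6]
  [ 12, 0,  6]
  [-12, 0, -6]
x^3 - 6*x^2

Expanding det(x·I − A) (e.g. by cofactor expansion or by noting that A is similar to its Jordan form J, which has the same characteristic polynomial as A) gives
  χ_A(x) = x^3 - 6*x^2
which factors as x^2*(x - 6). The eigenvalues (with algebraic multiplicities) are λ = 0 with multiplicity 2, λ = 6 with multiplicity 1.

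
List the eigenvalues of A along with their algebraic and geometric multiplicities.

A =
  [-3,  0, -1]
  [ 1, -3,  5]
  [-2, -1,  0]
λ = -2: alg = 3, geom = 1

Step 1 — factor the characteristic polynomial to read off the algebraic multiplicities:
  χ_A(x) = (x + 2)^3

Step 2 — compute geometric multiplicities via the rank-nullity identity g(λ) = n − rank(A − λI):
  rank(A − (-2)·I) = 2, so dim ker(A − (-2)·I) = n − 2 = 1

Summary:
  λ = -2: algebraic multiplicity = 3, geometric multiplicity = 1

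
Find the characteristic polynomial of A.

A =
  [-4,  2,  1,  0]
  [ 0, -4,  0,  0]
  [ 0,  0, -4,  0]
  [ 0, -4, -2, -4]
x^4 + 16*x^3 + 96*x^2 + 256*x + 256

Expanding det(x·I − A) (e.g. by cofactor expansion or by noting that A is similar to its Jordan form J, which has the same characteristic polynomial as A) gives
  χ_A(x) = x^4 + 16*x^3 + 96*x^2 + 256*x + 256
which factors as (x + 4)^4. The eigenvalues (with algebraic multiplicities) are λ = -4 with multiplicity 4.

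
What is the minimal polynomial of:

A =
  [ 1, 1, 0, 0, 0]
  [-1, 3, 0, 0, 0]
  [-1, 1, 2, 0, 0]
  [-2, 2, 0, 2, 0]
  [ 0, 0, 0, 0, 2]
x^2 - 4*x + 4

The characteristic polynomial is χ_A(x) = (x - 2)^5, so the eigenvalues are known. The minimal polynomial is
  m_A(x) = Π_λ (x − λ)^{k_λ}
where k_λ is the size of the *largest* Jordan block for λ (equivalently, the smallest k with (A − λI)^k v = 0 for every generalised eigenvector v of λ).

  λ = 2: largest Jordan block has size 2, contributing (x − 2)^2

So m_A(x) = (x - 2)^2 = x^2 - 4*x + 4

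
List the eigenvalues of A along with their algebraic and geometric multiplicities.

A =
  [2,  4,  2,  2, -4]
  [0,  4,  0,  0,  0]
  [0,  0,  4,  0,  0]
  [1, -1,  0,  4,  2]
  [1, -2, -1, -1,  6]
λ = 4: alg = 5, geom = 3

Step 1 — factor the characteristic polynomial to read off the algebraic multiplicities:
  χ_A(x) = (x - 4)^5

Step 2 — compute geometric multiplicities via the rank-nullity identity g(λ) = n − rank(A − λI):
  rank(A − (4)·I) = 2, so dim ker(A − (4)·I) = n − 2 = 3

Summary:
  λ = 4: algebraic multiplicity = 5, geometric multiplicity = 3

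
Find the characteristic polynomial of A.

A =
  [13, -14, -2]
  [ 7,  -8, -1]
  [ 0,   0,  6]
x^3 - 11*x^2 + 24*x + 36

Expanding det(x·I − A) (e.g. by cofactor expansion or by noting that A is similar to its Jordan form J, which has the same characteristic polynomial as A) gives
  χ_A(x) = x^3 - 11*x^2 + 24*x + 36
which factors as (x - 6)^2*(x + 1). The eigenvalues (with algebraic multiplicities) are λ = -1 with multiplicity 1, λ = 6 with multiplicity 2.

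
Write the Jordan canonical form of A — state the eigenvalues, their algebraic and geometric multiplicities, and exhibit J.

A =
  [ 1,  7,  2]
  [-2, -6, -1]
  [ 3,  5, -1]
J_3(-2)

The characteristic polynomial is
  det(x·I − A) = x^3 + 6*x^2 + 12*x + 8 = (x + 2)^3

Eigenvalues and multiplicities (the geometric multiplicity of λ is n − rank(A − λI), which equals the number of Jordan blocks for λ):
  λ = -2: algebraic multiplicity = 3, geometric multiplicity = 1

Determining the block sizes for each eigenvalue:
  λ = -2: one block (gm = 1), so the single block has size am = 3 → block sizes [3]

Assembling the blocks gives a Jordan form
J =
  [-2,  1,  0]
  [ 0, -2,  1]
  [ 0,  0, -2]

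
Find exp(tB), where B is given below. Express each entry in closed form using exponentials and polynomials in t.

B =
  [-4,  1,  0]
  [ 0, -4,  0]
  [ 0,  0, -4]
e^{tB} =
  [exp(-4*t), t*exp(-4*t), 0]
  [0, exp(-4*t), 0]
  [0, 0, exp(-4*t)]

Strategy: write B = P · J · P⁻¹ where J is a Jordan canonical form, so e^{tB} = P · e^{tJ} · P⁻¹, and e^{tJ} can be computed block-by-block.

B has Jordan form
J =
  [-4,  1,  0]
  [ 0, -4,  0]
  [ 0,  0, -4]
(up to reordering of blocks).

Per-block formulas:
  For a 1×1 block at λ = -4: exp(t · [-4]) = [e^(-4t)].
  For a 2×2 Jordan block J_2(-4): exp(t · J_2(-4)) = e^(-4t)·(I + t·N), where N is the 2×2 nilpotent shift.

After assembling e^{tJ} and conjugating by P, we get:

e^{tB} =
  [exp(-4*t), t*exp(-4*t), 0]
  [0, exp(-4*t), 0]
  [0, 0, exp(-4*t)]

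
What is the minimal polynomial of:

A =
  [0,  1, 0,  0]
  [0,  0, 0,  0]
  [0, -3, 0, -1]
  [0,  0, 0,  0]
x^2

The characteristic polynomial is χ_A(x) = x^4, so the eigenvalues are known. The minimal polynomial is
  m_A(x) = Π_λ (x − λ)^{k_λ}
where k_λ is the size of the *largest* Jordan block for λ (equivalently, the smallest k with (A − λI)^k v = 0 for every generalised eigenvector v of λ).

  λ = 0: largest Jordan block has size 2, contributing (x − 0)^2

So m_A(x) = x^2 = x^2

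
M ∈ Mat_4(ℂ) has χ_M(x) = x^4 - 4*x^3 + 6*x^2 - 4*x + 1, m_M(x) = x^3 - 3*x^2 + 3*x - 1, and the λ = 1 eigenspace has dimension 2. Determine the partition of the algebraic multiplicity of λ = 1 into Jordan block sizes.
Block sizes for λ = 1: [3, 1]

Step 1 — from the characteristic polynomial, algebraic multiplicity of λ = 1 is 4. From dim ker(M − (1)·I) = 2, there are exactly 2 Jordan blocks for λ = 1.
Step 2 — from the minimal polynomial, the factor (x − 1)^3 tells us the largest block for λ = 1 has size 3.
Step 3 — with total size 4, 2 blocks, and largest block 3, the block sizes (in nonincreasing order) are [3, 1].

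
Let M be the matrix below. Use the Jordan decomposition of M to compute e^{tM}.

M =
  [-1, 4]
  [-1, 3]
e^{tM} =
  [-2*t*exp(t) + exp(t), 4*t*exp(t)]
  [-t*exp(t), 2*t*exp(t) + exp(t)]

Strategy: write M = P · J · P⁻¹ where J is a Jordan canonical form, so e^{tM} = P · e^{tJ} · P⁻¹, and e^{tJ} can be computed block-by-block.

M has Jordan form
J =
  [1, 1]
  [0, 1]
(up to reordering of blocks).

Per-block formulas:
  For a 2×2 Jordan block J_2(1): exp(t · J_2(1)) = e^(1t)·(I + t·N), where N is the 2×2 nilpotent shift.

After assembling e^{tJ} and conjugating by P, we get:

e^{tM} =
  [-2*t*exp(t) + exp(t), 4*t*exp(t)]
  [-t*exp(t), 2*t*exp(t) + exp(t)]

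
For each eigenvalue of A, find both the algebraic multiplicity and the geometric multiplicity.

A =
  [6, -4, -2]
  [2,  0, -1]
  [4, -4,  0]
λ = 2: alg = 3, geom = 2

Step 1 — factor the characteristic polynomial to read off the algebraic multiplicities:
  χ_A(x) = (x - 2)^3

Step 2 — compute geometric multiplicities via the rank-nullity identity g(λ) = n − rank(A − λI):
  rank(A − (2)·I) = 1, so dim ker(A − (2)·I) = n − 1 = 2

Summary:
  λ = 2: algebraic multiplicity = 3, geometric multiplicity = 2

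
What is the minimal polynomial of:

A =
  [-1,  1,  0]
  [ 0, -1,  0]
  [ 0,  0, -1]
x^2 + 2*x + 1

The characteristic polynomial is χ_A(x) = (x + 1)^3, so the eigenvalues are known. The minimal polynomial is
  m_A(x) = Π_λ (x − λ)^{k_λ}
where k_λ is the size of the *largest* Jordan block for λ (equivalently, the smallest k with (A − λI)^k v = 0 for every generalised eigenvector v of λ).

  λ = -1: largest Jordan block has size 2, contributing (x + 1)^2

So m_A(x) = (x + 1)^2 = x^2 + 2*x + 1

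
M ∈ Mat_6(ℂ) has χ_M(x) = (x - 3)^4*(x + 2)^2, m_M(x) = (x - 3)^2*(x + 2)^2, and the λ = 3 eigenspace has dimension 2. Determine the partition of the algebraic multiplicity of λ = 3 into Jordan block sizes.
Block sizes for λ = 3: [2, 2]

Step 1 — from the characteristic polynomial, algebraic multiplicity of λ = 3 is 4. From dim ker(M − (3)·I) = 2, there are exactly 2 Jordan blocks for λ = 3.
Step 2 — from the minimal polynomial, the factor (x − 3)^2 tells us the largest block for λ = 3 has size 2.
Step 3 — with total size 4, 2 blocks, and largest block 2, the block sizes (in nonincreasing order) are [2, 2].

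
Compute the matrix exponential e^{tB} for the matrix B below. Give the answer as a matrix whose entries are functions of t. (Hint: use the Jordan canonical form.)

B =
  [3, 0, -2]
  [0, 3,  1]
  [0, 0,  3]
e^{tB} =
  [exp(3*t), 0, -2*t*exp(3*t)]
  [0, exp(3*t), t*exp(3*t)]
  [0, 0, exp(3*t)]

Strategy: write B = P · J · P⁻¹ where J is a Jordan canonical form, so e^{tB} = P · e^{tJ} · P⁻¹, and e^{tJ} can be computed block-by-block.

B has Jordan form
J =
  [3, 1, 0]
  [0, 3, 0]
  [0, 0, 3]
(up to reordering of blocks).

Per-block formulas:
  For a 1×1 block at λ = 3: exp(t · [3]) = [e^(3t)].
  For a 2×2 Jordan block J_2(3): exp(t · J_2(3)) = e^(3t)·(I + t·N), where N is the 2×2 nilpotent shift.

After assembling e^{tJ} and conjugating by P, we get:

e^{tB} =
  [exp(3*t), 0, -2*t*exp(3*t)]
  [0, exp(3*t), t*exp(3*t)]
  [0, 0, exp(3*t)]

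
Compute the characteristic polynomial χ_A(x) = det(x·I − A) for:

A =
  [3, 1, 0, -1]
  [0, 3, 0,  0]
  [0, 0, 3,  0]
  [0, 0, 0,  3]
x^4 - 12*x^3 + 54*x^2 - 108*x + 81

Expanding det(x·I − A) (e.g. by cofactor expansion or by noting that A is similar to its Jordan form J, which has the same characteristic polynomial as A) gives
  χ_A(x) = x^4 - 12*x^3 + 54*x^2 - 108*x + 81
which factors as (x - 3)^4. The eigenvalues (with algebraic multiplicities) are λ = 3 with multiplicity 4.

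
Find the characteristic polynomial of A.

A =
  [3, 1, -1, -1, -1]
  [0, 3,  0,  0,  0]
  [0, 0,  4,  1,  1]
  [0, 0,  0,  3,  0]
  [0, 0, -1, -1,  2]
x^5 - 15*x^4 + 90*x^3 - 270*x^2 + 405*x - 243

Expanding det(x·I − A) (e.g. by cofactor expansion or by noting that A is similar to its Jordan form J, which has the same characteristic polynomial as A) gives
  χ_A(x) = x^5 - 15*x^4 + 90*x^3 - 270*x^2 + 405*x - 243
which factors as (x - 3)^5. The eigenvalues (with algebraic multiplicities) are λ = 3 with multiplicity 5.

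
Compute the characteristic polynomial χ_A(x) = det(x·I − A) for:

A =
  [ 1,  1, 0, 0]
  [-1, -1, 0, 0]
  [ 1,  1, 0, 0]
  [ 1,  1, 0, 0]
x^4

Expanding det(x·I − A) (e.g. by cofactor expansion or by noting that A is similar to its Jordan form J, which has the same characteristic polynomial as A) gives
  χ_A(x) = x^4
which factors as x^4. The eigenvalues (with algebraic multiplicities) are λ = 0 with multiplicity 4.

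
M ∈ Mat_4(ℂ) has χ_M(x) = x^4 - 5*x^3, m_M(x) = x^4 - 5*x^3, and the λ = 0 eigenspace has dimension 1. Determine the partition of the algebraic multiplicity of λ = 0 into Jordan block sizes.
Block sizes for λ = 0: [3]

Step 1 — from the characteristic polynomial, algebraic multiplicity of λ = 0 is 3. From dim ker(M − (0)·I) = 1, there are exactly 1 Jordan blocks for λ = 0.
Step 2 — from the minimal polynomial, the factor (x − 0)^3 tells us the largest block for λ = 0 has size 3.
Step 3 — with total size 3, 1 blocks, and largest block 3, the block sizes (in nonincreasing order) are [3].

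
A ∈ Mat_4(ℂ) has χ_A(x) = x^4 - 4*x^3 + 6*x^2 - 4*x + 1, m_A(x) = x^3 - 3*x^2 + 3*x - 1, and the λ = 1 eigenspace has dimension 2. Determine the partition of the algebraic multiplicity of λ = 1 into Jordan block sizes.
Block sizes for λ = 1: [3, 1]

Step 1 — from the characteristic polynomial, algebraic multiplicity of λ = 1 is 4. From dim ker(A − (1)·I) = 2, there are exactly 2 Jordan blocks for λ = 1.
Step 2 — from the minimal polynomial, the factor (x − 1)^3 tells us the largest block for λ = 1 has size 3.
Step 3 — with total size 4, 2 blocks, and largest block 3, the block sizes (in nonincreasing order) are [3, 1].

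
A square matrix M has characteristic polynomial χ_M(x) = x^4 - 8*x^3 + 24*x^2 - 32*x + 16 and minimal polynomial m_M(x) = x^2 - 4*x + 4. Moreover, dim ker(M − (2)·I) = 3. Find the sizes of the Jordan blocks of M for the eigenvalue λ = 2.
Block sizes for λ = 2: [2, 1, 1]

Step 1 — from the characteristic polynomial, algebraic multiplicity of λ = 2 is 4. From dim ker(M − (2)·I) = 3, there are exactly 3 Jordan blocks for λ = 2.
Step 2 — from the minimal polynomial, the factor (x − 2)^2 tells us the largest block for λ = 2 has size 2.
Step 3 — with total size 4, 3 blocks, and largest block 2, the block sizes (in nonincreasing order) are [2, 1, 1].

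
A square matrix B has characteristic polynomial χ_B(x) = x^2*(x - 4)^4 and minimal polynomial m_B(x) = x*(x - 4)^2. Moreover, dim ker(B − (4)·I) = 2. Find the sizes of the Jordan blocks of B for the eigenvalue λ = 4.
Block sizes for λ = 4: [2, 2]

Step 1 — from the characteristic polynomial, algebraic multiplicity of λ = 4 is 4. From dim ker(B − (4)·I) = 2, there are exactly 2 Jordan blocks for λ = 4.
Step 2 — from the minimal polynomial, the factor (x − 4)^2 tells us the largest block for λ = 4 has size 2.
Step 3 — with total size 4, 2 blocks, and largest block 2, the block sizes (in nonincreasing order) are [2, 2].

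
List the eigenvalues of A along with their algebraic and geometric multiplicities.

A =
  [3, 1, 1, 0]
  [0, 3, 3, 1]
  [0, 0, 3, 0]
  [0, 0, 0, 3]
λ = 3: alg = 4, geom = 2

Step 1 — factor the characteristic polynomial to read off the algebraic multiplicities:
  χ_A(x) = (x - 3)^4

Step 2 — compute geometric multiplicities via the rank-nullity identity g(λ) = n − rank(A − λI):
  rank(A − (3)·I) = 2, so dim ker(A − (3)·I) = n − 2 = 2

Summary:
  λ = 3: algebraic multiplicity = 4, geometric multiplicity = 2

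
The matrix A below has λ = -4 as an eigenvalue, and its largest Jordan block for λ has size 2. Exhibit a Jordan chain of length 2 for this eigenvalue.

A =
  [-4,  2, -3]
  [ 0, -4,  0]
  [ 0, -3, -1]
A Jordan chain for λ = -4 of length 2:
v_1 = (-1, 0, 0)ᵀ
v_2 = (0, 1, 1)ᵀ

Let N = A − (-4)·I. We want v_2 with N^2 v_2 = 0 but N^1 v_2 ≠ 0; then v_{j-1} := N · v_j for j = 2, …, 2.

Pick v_2 = (0, 1, 1)ᵀ.
Then v_1 = N · v_2 = (-1, 0, 0)ᵀ.

Sanity check: (A − (-4)·I) v_1 = (0, 0, 0)ᵀ = 0. ✓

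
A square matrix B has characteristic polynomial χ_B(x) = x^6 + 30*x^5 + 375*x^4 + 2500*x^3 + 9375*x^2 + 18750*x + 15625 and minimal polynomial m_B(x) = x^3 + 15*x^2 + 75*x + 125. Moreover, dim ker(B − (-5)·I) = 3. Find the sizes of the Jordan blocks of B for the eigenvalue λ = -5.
Block sizes for λ = -5: [3, 2, 1]

Step 1 — from the characteristic polynomial, algebraic multiplicity of λ = -5 is 6. From dim ker(B − (-5)·I) = 3, there are exactly 3 Jordan blocks for λ = -5.
Step 2 — from the minimal polynomial, the factor (x + 5)^3 tells us the largest block for λ = -5 has size 3.
Step 3 — with total size 6, 3 blocks, and largest block 3, the block sizes (in nonincreasing order) are [3, 2, 1].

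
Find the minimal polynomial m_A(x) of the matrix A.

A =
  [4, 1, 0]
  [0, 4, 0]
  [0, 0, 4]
x^2 - 8*x + 16

The characteristic polynomial is χ_A(x) = (x - 4)^3, so the eigenvalues are known. The minimal polynomial is
  m_A(x) = Π_λ (x − λ)^{k_λ}
where k_λ is the size of the *largest* Jordan block for λ (equivalently, the smallest k with (A − λI)^k v = 0 for every generalised eigenvector v of λ).

  λ = 4: largest Jordan block has size 2, contributing (x − 4)^2

So m_A(x) = (x - 4)^2 = x^2 - 8*x + 16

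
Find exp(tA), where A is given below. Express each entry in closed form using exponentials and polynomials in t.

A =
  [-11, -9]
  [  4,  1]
e^{tA} =
  [-6*t*exp(-5*t) + exp(-5*t), -9*t*exp(-5*t)]
  [4*t*exp(-5*t), 6*t*exp(-5*t) + exp(-5*t)]

Strategy: write A = P · J · P⁻¹ where J is a Jordan canonical form, so e^{tA} = P · e^{tJ} · P⁻¹, and e^{tJ} can be computed block-by-block.

A has Jordan form
J =
  [-5,  1]
  [ 0, -5]
(up to reordering of blocks).

Per-block formulas:
  For a 2×2 Jordan block J_2(-5): exp(t · J_2(-5)) = e^(-5t)·(I + t·N), where N is the 2×2 nilpotent shift.

After assembling e^{tJ} and conjugating by P, we get:

e^{tA} =
  [-6*t*exp(-5*t) + exp(-5*t), -9*t*exp(-5*t)]
  [4*t*exp(-5*t), 6*t*exp(-5*t) + exp(-5*t)]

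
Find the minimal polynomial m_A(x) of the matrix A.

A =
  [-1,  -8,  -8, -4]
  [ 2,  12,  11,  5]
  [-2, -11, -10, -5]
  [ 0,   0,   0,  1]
x^3 - x^2 - x + 1

The characteristic polynomial is χ_A(x) = (x - 1)^3*(x + 1), so the eigenvalues are known. The minimal polynomial is
  m_A(x) = Π_λ (x − λ)^{k_λ}
where k_λ is the size of the *largest* Jordan block for λ (equivalently, the smallest k with (A − λI)^k v = 0 for every generalised eigenvector v of λ).

  λ = -1: largest Jordan block has size 1, contributing (x + 1)
  λ = 1: largest Jordan block has size 2, contributing (x − 1)^2

So m_A(x) = (x - 1)^2*(x + 1) = x^3 - x^2 - x + 1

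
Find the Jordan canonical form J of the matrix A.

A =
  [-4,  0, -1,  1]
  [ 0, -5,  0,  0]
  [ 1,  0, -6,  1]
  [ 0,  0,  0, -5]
J_2(-5) ⊕ J_1(-5) ⊕ J_1(-5)

The characteristic polynomial is
  det(x·I − A) = x^4 + 20*x^3 + 150*x^2 + 500*x + 625 = (x + 5)^4

Eigenvalues and multiplicities (the geometric multiplicity of λ is n − rank(A − λI), which equals the number of Jordan blocks for λ):
  λ = -5: algebraic multiplicity = 4, geometric multiplicity = 3

Determining the block sizes for each eigenvalue:
  λ = -5: 3 blocks summing to 4 forces exactly one block of size 2 and the rest size 1 → block sizes [2, 1, 1]

Assembling the blocks gives a Jordan form
J =
  [-5,  1,  0,  0]
  [ 0, -5,  0,  0]
  [ 0,  0, -5,  0]
  [ 0,  0,  0, -5]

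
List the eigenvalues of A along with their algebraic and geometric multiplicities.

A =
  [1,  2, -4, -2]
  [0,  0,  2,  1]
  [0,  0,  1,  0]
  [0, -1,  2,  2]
λ = 1: alg = 4, geom = 3

Step 1 — factor the characteristic polynomial to read off the algebraic multiplicities:
  χ_A(x) = (x - 1)^4

Step 2 — compute geometric multiplicities via the rank-nullity identity g(λ) = n − rank(A − λI):
  rank(A − (1)·I) = 1, so dim ker(A − (1)·I) = n − 1 = 3

Summary:
  λ = 1: algebraic multiplicity = 4, geometric multiplicity = 3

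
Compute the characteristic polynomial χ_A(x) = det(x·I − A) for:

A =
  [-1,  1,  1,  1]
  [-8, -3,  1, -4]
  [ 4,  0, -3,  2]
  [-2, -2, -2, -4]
x^4 + 11*x^3 + 45*x^2 + 81*x + 54

Expanding det(x·I − A) (e.g. by cofactor expansion or by noting that A is similar to its Jordan form J, which has the same characteristic polynomial as A) gives
  χ_A(x) = x^4 + 11*x^3 + 45*x^2 + 81*x + 54
which factors as (x + 2)*(x + 3)^3. The eigenvalues (with algebraic multiplicities) are λ = -3 with multiplicity 3, λ = -2 with multiplicity 1.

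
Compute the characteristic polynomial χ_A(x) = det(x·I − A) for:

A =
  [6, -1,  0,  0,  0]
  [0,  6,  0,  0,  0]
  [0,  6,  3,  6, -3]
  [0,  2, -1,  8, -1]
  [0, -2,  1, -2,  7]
x^5 - 30*x^4 + 360*x^3 - 2160*x^2 + 6480*x - 7776

Expanding det(x·I − A) (e.g. by cofactor expansion or by noting that A is similar to its Jordan form J, which has the same characteristic polynomial as A) gives
  χ_A(x) = x^5 - 30*x^4 + 360*x^3 - 2160*x^2 + 6480*x - 7776
which factors as (x - 6)^5. The eigenvalues (with algebraic multiplicities) are λ = 6 with multiplicity 5.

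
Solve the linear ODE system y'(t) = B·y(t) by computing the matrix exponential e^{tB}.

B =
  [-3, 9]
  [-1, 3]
e^{tB} =
  [1 - 3*t, 9*t]
  [-t, 3*t + 1]

Strategy: write B = P · J · P⁻¹ where J is a Jordan canonical form, so e^{tB} = P · e^{tJ} · P⁻¹, and e^{tJ} can be computed block-by-block.

B has Jordan form
J =
  [0, 1]
  [0, 0]
(up to reordering of blocks).

Per-block formulas:
  For a 2×2 Jordan block J_2(0): exp(t · J_2(0)) = e^(0t)·(I + t·N), where N is the 2×2 nilpotent shift.

After assembling e^{tJ} and conjugating by P, we get:

e^{tB} =
  [1 - 3*t, 9*t]
  [-t, 3*t + 1]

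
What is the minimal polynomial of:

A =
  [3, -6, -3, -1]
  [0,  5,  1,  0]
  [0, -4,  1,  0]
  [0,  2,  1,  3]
x^3 - 9*x^2 + 27*x - 27

The characteristic polynomial is χ_A(x) = (x - 3)^4, so the eigenvalues are known. The minimal polynomial is
  m_A(x) = Π_λ (x − λ)^{k_λ}
where k_λ is the size of the *largest* Jordan block for λ (equivalently, the smallest k with (A − λI)^k v = 0 for every generalised eigenvector v of λ).

  λ = 3: largest Jordan block has size 3, contributing (x − 3)^3

So m_A(x) = (x - 3)^3 = x^3 - 9*x^2 + 27*x - 27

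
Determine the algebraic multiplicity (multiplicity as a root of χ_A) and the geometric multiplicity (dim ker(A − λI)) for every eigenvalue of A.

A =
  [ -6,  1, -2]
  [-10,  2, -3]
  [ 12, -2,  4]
λ = 0: alg = 3, geom = 1

Step 1 — factor the characteristic polynomial to read off the algebraic multiplicities:
  χ_A(x) = x^3

Step 2 — compute geometric multiplicities via the rank-nullity identity g(λ) = n − rank(A − λI):
  rank(A − (0)·I) = 2, so dim ker(A − (0)·I) = n − 2 = 1

Summary:
  λ = 0: algebraic multiplicity = 3, geometric multiplicity = 1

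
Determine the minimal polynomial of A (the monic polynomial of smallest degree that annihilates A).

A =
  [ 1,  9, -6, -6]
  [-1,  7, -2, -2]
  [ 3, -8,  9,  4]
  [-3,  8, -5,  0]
x^3 - 13*x^2 + 56*x - 80

The characteristic polynomial is χ_A(x) = (x - 5)*(x - 4)^3, so the eigenvalues are known. The minimal polynomial is
  m_A(x) = Π_λ (x − λ)^{k_λ}
where k_λ is the size of the *largest* Jordan block for λ (equivalently, the smallest k with (A − λI)^k v = 0 for every generalised eigenvector v of λ).

  λ = 4: largest Jordan block has size 2, contributing (x − 4)^2
  λ = 5: largest Jordan block has size 1, contributing (x − 5)

So m_A(x) = (x - 5)*(x - 4)^2 = x^3 - 13*x^2 + 56*x - 80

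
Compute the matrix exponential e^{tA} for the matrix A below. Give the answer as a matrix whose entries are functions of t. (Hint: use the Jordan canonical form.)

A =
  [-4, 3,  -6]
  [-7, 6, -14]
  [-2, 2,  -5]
e^{tA} =
  [-3*t*exp(-t) + exp(-t), 3*t*exp(-t), -6*t*exp(-t)]
  [-7*t*exp(-t), 7*t*exp(-t) + exp(-t), -14*t*exp(-t)]
  [-2*t*exp(-t), 2*t*exp(-t), -4*t*exp(-t) + exp(-t)]

Strategy: write A = P · J · P⁻¹ where J is a Jordan canonical form, so e^{tA} = P · e^{tJ} · P⁻¹, and e^{tJ} can be computed block-by-block.

A has Jordan form
J =
  [-1,  1,  0]
  [ 0, -1,  0]
  [ 0,  0, -1]
(up to reordering of blocks).

Per-block formulas:
  For a 1×1 block at λ = -1: exp(t · [-1]) = [e^(-1t)].
  For a 2×2 Jordan block J_2(-1): exp(t · J_2(-1)) = e^(-1t)·(I + t·N), where N is the 2×2 nilpotent shift.

After assembling e^{tJ} and conjugating by P, we get:

e^{tA} =
  [-3*t*exp(-t) + exp(-t), 3*t*exp(-t), -6*t*exp(-t)]
  [-7*t*exp(-t), 7*t*exp(-t) + exp(-t), -14*t*exp(-t)]
  [-2*t*exp(-t), 2*t*exp(-t), -4*t*exp(-t) + exp(-t)]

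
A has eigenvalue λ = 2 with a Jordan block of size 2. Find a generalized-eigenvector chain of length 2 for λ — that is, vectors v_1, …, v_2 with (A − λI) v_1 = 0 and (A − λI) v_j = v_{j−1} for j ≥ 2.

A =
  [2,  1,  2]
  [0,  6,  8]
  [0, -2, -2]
A Jordan chain for λ = 2 of length 2:
v_1 = (1, 4, -2)ᵀ
v_2 = (0, 1, 0)ᵀ

Let N = A − (2)·I. We want v_2 with N^2 v_2 = 0 but N^1 v_2 ≠ 0; then v_{j-1} := N · v_j for j = 2, …, 2.

Pick v_2 = (0, 1, 0)ᵀ.
Then v_1 = N · v_2 = (1, 4, -2)ᵀ.

Sanity check: (A − (2)·I) v_1 = (0, 0, 0)ᵀ = 0. ✓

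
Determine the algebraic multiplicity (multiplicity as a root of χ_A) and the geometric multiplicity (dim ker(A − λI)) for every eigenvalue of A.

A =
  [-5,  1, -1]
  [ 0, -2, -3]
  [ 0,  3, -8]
λ = -5: alg = 3, geom = 2

Step 1 — factor the characteristic polynomial to read off the algebraic multiplicities:
  χ_A(x) = (x + 5)^3

Step 2 — compute geometric multiplicities via the rank-nullity identity g(λ) = n − rank(A − λI):
  rank(A − (-5)·I) = 1, so dim ker(A − (-5)·I) = n − 1 = 2

Summary:
  λ = -5: algebraic multiplicity = 3, geometric multiplicity = 2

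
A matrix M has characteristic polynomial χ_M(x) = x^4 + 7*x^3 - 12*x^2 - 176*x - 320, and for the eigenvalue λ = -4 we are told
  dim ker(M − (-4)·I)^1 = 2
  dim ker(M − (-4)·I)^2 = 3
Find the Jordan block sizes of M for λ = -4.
Block sizes for λ = -4: [2, 1]

From the dimensions of kernels of powers, the number of Jordan blocks of size at least j is d_j − d_{j−1} where d_j = dim ker(N^j) (with d_0 = 0). Computing the differences gives [2, 1].
The number of blocks of size exactly k is (#blocks of size ≥ k) − (#blocks of size ≥ k + 1), so the partition is: 1 block(s) of size 1, 1 block(s) of size 2.
In nonincreasing order the block sizes are [2, 1].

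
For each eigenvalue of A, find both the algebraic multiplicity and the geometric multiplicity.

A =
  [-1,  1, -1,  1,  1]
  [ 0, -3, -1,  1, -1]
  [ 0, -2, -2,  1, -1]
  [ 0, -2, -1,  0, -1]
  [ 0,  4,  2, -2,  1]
λ = -1: alg = 5, geom = 3

Step 1 — factor the characteristic polynomial to read off the algebraic multiplicities:
  χ_A(x) = (x + 1)^5

Step 2 — compute geometric multiplicities via the rank-nullity identity g(λ) = n − rank(A − λI):
  rank(A − (-1)·I) = 2, so dim ker(A − (-1)·I) = n − 2 = 3

Summary:
  λ = -1: algebraic multiplicity = 5, geometric multiplicity = 3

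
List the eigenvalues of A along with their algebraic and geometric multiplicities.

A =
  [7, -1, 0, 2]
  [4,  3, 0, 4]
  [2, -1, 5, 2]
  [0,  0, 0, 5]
λ = 5: alg = 4, geom = 3

Step 1 — factor the characteristic polynomial to read off the algebraic multiplicities:
  χ_A(x) = (x - 5)^4

Step 2 — compute geometric multiplicities via the rank-nullity identity g(λ) = n − rank(A − λI):
  rank(A − (5)·I) = 1, so dim ker(A − (5)·I) = n − 1 = 3

Summary:
  λ = 5: algebraic multiplicity = 4, geometric multiplicity = 3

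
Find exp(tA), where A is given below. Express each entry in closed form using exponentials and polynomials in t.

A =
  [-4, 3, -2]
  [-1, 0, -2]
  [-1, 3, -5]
e^{tA} =
  [-t*exp(-3*t) + exp(-3*t), 3*t*exp(-3*t), -2*t*exp(-3*t)]
  [-t*exp(-3*t), 3*t*exp(-3*t) + exp(-3*t), -2*t*exp(-3*t)]
  [-t*exp(-3*t), 3*t*exp(-3*t), -2*t*exp(-3*t) + exp(-3*t)]

Strategy: write A = P · J · P⁻¹ where J is a Jordan canonical form, so e^{tA} = P · e^{tJ} · P⁻¹, and e^{tJ} can be computed block-by-block.

A has Jordan form
J =
  [-3,  1,  0]
  [ 0, -3,  0]
  [ 0,  0, -3]
(up to reordering of blocks).

Per-block formulas:
  For a 1×1 block at λ = -3: exp(t · [-3]) = [e^(-3t)].
  For a 2×2 Jordan block J_2(-3): exp(t · J_2(-3)) = e^(-3t)·(I + t·N), where N is the 2×2 nilpotent shift.

After assembling e^{tJ} and conjugating by P, we get:

e^{tA} =
  [-t*exp(-3*t) + exp(-3*t), 3*t*exp(-3*t), -2*t*exp(-3*t)]
  [-t*exp(-3*t), 3*t*exp(-3*t) + exp(-3*t), -2*t*exp(-3*t)]
  [-t*exp(-3*t), 3*t*exp(-3*t), -2*t*exp(-3*t) + exp(-3*t)]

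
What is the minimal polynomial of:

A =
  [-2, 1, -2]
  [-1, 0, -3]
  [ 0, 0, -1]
x^3 + 3*x^2 + 3*x + 1

The characteristic polynomial is χ_A(x) = (x + 1)^3, so the eigenvalues are known. The minimal polynomial is
  m_A(x) = Π_λ (x − λ)^{k_λ}
where k_λ is the size of the *largest* Jordan block for λ (equivalently, the smallest k with (A − λI)^k v = 0 for every generalised eigenvector v of λ).

  λ = -1: largest Jordan block has size 3, contributing (x + 1)^3

So m_A(x) = (x + 1)^3 = x^3 + 3*x^2 + 3*x + 1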